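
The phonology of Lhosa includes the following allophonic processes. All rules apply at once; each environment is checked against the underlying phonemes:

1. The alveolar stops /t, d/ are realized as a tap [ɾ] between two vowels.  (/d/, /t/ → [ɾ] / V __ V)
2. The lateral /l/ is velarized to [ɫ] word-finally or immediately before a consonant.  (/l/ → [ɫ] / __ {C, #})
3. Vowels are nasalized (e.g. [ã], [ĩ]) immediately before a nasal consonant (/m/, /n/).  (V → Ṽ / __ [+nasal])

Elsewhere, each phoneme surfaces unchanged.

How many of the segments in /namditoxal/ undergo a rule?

Segments that undergo a rule: /a/ → [ã] (rule 3); /t/ → [ɾ] (rule 1); /l/ → [ɫ] (rule 2).
All other segments surface unchanged.

3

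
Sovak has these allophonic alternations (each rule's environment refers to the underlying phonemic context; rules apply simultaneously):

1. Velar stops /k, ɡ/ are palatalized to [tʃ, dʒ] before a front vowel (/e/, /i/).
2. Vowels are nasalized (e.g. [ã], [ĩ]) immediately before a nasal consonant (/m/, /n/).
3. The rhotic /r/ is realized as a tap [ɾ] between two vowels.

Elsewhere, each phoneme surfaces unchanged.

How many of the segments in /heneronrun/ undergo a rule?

Segments that undergo a rule: /e/ → [ẽ] (rule 2); /r/ → [ɾ] (rule 3); /o/ → [õ] (rule 2); /u/ → [ũ] (rule 2).
All other segments surface unchanged.

4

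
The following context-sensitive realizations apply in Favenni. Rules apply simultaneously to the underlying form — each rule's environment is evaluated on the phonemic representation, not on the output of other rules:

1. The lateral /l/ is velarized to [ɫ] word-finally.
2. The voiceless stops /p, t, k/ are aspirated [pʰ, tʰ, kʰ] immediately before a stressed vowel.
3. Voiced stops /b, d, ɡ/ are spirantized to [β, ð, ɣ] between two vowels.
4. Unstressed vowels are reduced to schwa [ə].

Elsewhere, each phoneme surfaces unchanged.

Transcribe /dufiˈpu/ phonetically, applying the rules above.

/d/ — word-initial; rule 3 does not apply here → [d].
/u/ — between /d/ and /f/, in an unstressed syllable — surfaces as [ə] (rule 4).
/f/ (between /u/ and /i/) is unaffected → [f].
/i/ (between /f/ and /p/): in an unstressed syllable, so rule 4 applies → [ə].
Rule 2 applies to /p/ (between /i/ and /u/: immediately before a stressed vowel) → [pʰ].
/u/ (word-final) fails the environment for rule 4, so it stays [u].

[dəfəˈpʰu]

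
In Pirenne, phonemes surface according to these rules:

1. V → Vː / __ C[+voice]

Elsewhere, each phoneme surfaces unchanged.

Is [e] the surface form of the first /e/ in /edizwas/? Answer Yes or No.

No

/e/ (word-initial) occurs before a voiced consonant → [eː] by rule 1.
The actual realization is [eː], not [e].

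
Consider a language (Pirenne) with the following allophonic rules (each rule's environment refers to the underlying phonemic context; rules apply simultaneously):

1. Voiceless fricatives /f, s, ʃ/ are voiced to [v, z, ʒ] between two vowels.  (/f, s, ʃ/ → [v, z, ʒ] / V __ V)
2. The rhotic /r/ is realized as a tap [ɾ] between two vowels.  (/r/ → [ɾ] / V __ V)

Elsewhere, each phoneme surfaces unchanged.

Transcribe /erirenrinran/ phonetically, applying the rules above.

/e/ (word-initial) is unaffected → [e].
/r/ (between /e/ and /i/): between two vowels, so rule 2 applies → [ɾ].
/i/ — not in any rule's target class → [i].
/r/ (between /i/ and /e/) occurs between two vowels → [ɾ] by rule 2.
/e/ — not in any rule's target class → [e].
/n/ (between /e/ and /r/): no rule targets it → [n].
/r/ — between /n/ and /i/; rule 2 does not apply here → [r].
/i/ (between /r/ and /n/) is unaffected → [i].
/n/ — not in any rule's target class → [n].
/r/ — between /n/ and /a/; rule 2 does not apply here → [r].
/a/ — not in any rule's target class → [a].
/n/ (word-final): no rule targets it → [n].

[eɾiɾenrinran]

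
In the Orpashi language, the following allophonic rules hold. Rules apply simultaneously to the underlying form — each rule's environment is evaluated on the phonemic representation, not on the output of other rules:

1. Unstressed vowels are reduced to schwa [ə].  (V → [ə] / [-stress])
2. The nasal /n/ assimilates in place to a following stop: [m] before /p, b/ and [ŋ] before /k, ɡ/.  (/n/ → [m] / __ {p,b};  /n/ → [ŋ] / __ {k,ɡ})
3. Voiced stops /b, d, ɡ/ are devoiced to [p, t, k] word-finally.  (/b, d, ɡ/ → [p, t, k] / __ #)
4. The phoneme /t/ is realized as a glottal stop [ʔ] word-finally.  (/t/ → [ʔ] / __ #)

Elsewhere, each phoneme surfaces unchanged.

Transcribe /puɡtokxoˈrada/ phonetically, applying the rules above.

/p/ (word-initial) is unaffected → [p].
/u/ (between /p/ and /ɡ/) occurs in an unstressed syllable → [ə] by rule 1.
/ɡ/ (between /u/ and /t/): rule 3 targets it, but not word-finally → unchanged [ɡ].
/t/ (between /ɡ/ and /o/) fails the environment for rule 4, so it stays [t].
/o/ (between /t/ and /k/) occurs in an unstressed syllable → [ə] by rule 1.
/k/ stays [k].
/x/ (between /k/ and /o/): no rule targets it → [x].
/o/ meets the environment for rule 1 (in an unstressed syllable) → [ə].
/r/ (between /o/ and /a/): no rule targets it → [r].
/a/ — between /r/ and /d/; rule 1 does not apply here → [a].
/d/ (between /a/ and /a/): rule 3 targets it, but not word-finally → unchanged [d].
/a/ (word-final) occurs in an unstressed syllable → [ə] by rule 1.

[pəɡtəkxəˈradə]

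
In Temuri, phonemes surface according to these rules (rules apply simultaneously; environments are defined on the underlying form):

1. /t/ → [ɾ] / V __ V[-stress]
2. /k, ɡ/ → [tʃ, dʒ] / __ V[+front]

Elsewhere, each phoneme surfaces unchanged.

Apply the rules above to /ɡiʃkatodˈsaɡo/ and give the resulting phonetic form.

/ɡ/ — word-initial, before a front vowel — surfaces as [dʒ] (rule 2).
/i/ — not in any rule's target class → [i].
/ʃ/ stays [ʃ].
/k/ (between /ʃ/ and /a/) is in the target of rule 2 but the environment (before a front vowel) is not met → [k].
/a/ — not in any rule's target class → [a].
/t/ — between /a/ and /o/, between a vowel and a following unstressed vowel — surfaces as [ɾ] (rule 1).
/o/ (between /t/ and /d/) is unaffected → [o].
/d/ (between /o/ and /s/) is unaffected → [d].
/s/ (between /d/ and /a/) is unaffected → [s].
/a/ (between /s/ and /ɡ/) is unaffected → [a].
/ɡ/ (between /a/ and /o/) fails the environment for rule 2, so it stays [ɡ].
/o/ (word-final) is unaffected → [o].

[dʒiʃkaɾodˈsaɡo]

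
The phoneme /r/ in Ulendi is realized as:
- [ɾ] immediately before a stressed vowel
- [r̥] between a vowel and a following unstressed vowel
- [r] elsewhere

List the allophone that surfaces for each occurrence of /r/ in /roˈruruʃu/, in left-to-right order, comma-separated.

[r], [ɾ], [r̥]

Occurrence 1 (position 1): no conditioning environment matches → elsewhere allophone [r].
Occurrence 2 (position 3): immediately before a stressed vowel → [ɾ].
Occurrence 3 (position 5): between a vowel and a following unstressed vowel → [r̥].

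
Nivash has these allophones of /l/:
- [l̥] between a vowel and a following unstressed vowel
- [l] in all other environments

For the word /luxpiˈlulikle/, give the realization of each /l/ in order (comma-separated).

Occurrence 1 (position 1): no conditioning environment matches → elsewhere allophone [l].
Occurrence 2 (position 6): no conditioning environment matches → elsewhere allophone [l].
Occurrence 3 (position 8): between a vowel and a following unstressed vowel → [l̥].
Occurrence 4 (position 11): no conditioning environment matches → elsewhere allophone [l].

[l], [l], [l̥], [l]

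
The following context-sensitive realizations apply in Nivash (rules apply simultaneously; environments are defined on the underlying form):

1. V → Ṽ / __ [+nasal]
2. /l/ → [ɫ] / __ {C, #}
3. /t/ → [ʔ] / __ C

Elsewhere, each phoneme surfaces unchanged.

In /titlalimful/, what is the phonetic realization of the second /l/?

/l/ (between /a/ and /i/) fails the environment for rule 2, so it stays [l].

[l]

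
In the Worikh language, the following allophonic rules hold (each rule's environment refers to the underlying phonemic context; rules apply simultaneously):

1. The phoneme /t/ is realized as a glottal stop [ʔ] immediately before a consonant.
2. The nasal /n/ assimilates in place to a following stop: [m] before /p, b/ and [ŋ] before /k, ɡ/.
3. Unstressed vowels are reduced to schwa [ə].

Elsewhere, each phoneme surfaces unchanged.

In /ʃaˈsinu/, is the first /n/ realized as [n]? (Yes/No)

/n/ (between /i/ and /u/) is in the target of rule 2 but the environment (before a labial or velar stop) is not met → [n].
The actual realization is [n], which matches [n].

Yes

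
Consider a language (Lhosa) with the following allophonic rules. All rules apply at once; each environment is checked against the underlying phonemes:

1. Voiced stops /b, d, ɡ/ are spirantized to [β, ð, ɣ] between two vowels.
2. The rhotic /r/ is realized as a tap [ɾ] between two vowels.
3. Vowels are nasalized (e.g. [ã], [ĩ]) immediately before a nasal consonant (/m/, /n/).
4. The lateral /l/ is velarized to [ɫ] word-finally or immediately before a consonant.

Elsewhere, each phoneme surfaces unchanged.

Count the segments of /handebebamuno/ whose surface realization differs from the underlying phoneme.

Segments that undergo a rule: /a/ → [ã] (rule 3); /b/ → [β] (rule 1); /b/ → [β] (rule 1); /a/ → [ã] (rule 3); /u/ → [ũ] (rule 3).
All other segments surface unchanged.

5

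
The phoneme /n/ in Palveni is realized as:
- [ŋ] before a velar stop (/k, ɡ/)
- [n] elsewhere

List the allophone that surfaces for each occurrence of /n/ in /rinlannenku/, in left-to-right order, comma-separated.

[n], [n], [n], [ŋ]

Occurrence 1 (position 3): no conditioning environment matches → elsewhere allophone [n].
Occurrence 2 (position 6): no conditioning environment matches → elsewhere allophone [n].
Occurrence 3 (position 7): no conditioning environment matches → elsewhere allophone [n].
Occurrence 4 (position 9): before a velar stop → [ŋ].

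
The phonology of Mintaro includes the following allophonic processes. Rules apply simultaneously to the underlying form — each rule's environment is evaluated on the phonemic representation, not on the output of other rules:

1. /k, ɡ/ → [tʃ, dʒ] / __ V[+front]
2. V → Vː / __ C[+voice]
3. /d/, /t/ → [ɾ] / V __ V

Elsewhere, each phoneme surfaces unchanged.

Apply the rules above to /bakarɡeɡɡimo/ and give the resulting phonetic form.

[bakaːrdʒeːɡdʒiːmo]

/b/ (word-initial): no rule targets it → [b].
/a/ (between /b/ and /k/) fails the environment for rule 2, so it stays [a].
/k/ (between /a/ and /a/): rule 1 targets it, but not before a front vowel → unchanged [k].
/a/ — between /k/ and /r/, before a voiced consonant — surfaces as [aː] (rule 2).
/r/ stays [r].
Rule 1 applies to /ɡ/ (between /r/ and /e/: before a front vowel) → [dʒ].
/e/ (between /ɡ/ and /ɡ/) occurs before a voiced consonant → [eː] by rule 2.
/ɡ/ — between /e/ and /ɡ/; rule 1 does not apply here → [ɡ].
/ɡ/ meets the environment for rule 1 (before a front vowel) → [dʒ].
Rule 2 applies to /i/ (between /ɡ/ and /m/: before a voiced consonant) → [iː].
/m/ (between /i/ and /o/): no rule targets it → [m].
/o/ (word-final): rule 2 targets it, but not before a voiced consonant → unchanged [o].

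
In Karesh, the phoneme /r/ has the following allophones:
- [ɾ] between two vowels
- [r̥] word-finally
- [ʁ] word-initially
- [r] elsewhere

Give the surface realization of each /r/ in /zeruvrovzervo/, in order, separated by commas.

[ɾ], [r], [r]

Occurrence 1 (position 3): between two vowels → [ɾ].
Occurrence 2 (position 6): no conditioning environment matches → elsewhere allophone [r].
Occurrence 3 (position 11): no conditioning environment matches → elsewhere allophone [r].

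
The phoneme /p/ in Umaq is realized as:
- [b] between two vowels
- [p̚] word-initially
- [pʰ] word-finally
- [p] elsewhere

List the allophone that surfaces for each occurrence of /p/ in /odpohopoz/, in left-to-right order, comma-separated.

Occurrence 1 (position 3): no conditioning environment matches → elsewhere allophone [p].
Occurrence 2 (position 7): between two vowels → [b].

[p], [b]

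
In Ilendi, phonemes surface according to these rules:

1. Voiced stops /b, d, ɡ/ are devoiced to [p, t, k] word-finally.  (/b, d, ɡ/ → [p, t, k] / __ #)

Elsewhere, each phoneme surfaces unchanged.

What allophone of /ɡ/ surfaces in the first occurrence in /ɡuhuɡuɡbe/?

/ɡ/ (word-initial) fails the environment for rule 1, so it stays [ɡ].

[ɡ]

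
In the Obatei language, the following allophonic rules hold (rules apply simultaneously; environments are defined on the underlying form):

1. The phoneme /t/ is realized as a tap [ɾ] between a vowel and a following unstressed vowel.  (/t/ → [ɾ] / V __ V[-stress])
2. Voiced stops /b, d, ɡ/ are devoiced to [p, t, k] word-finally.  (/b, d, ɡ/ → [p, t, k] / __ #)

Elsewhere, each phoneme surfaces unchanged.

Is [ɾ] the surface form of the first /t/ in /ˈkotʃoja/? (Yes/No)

/t/ (between /o/ and /ʃ/): rule 1 targets it, but not between a vowel and a following unstressed vowel → unchanged [t].
The actual realization is [t], not [ɾ].

No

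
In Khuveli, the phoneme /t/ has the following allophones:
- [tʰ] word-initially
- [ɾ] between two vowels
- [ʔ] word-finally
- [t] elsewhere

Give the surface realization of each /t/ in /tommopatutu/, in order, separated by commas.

[tʰ], [ɾ], [ɾ]

Occurrence 1 (position 1): word-initially → [tʰ].
Occurrence 2 (position 8): between two vowels → [ɾ].
Occurrence 3 (position 10): between two vowels → [ɾ].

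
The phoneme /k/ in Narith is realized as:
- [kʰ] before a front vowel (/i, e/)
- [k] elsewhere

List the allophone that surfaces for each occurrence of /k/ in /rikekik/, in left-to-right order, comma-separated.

[kʰ], [kʰ], [k]

Occurrence 1 (position 3): before a front vowel (/i, e/) → [kʰ].
Occurrence 2 (position 5): before a front vowel (/i, e/) → [kʰ].
Occurrence 3 (position 7): no conditioning environment matches → elsewhere allophone [k].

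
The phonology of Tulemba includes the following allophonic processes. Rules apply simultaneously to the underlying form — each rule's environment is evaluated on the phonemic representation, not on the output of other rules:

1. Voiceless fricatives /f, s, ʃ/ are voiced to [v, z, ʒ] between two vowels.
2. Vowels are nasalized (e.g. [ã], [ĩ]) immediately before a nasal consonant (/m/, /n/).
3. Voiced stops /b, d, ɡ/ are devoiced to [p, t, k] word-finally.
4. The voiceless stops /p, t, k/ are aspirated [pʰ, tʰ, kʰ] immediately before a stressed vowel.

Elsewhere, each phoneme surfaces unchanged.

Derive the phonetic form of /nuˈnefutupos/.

[nũˈnevutupos]

Rule 2 applies to /u/ (between /n/ and /n/: before a nasal consonant) → [ũ].
/e/ (between /n/ and /f/) is in the target of rule 2 but the environment (before a nasal consonant) is not met → [e].
/f/ — between /e/ and /u/, between two vowels — surfaces as [v] (rule 1).
/u/ (between /f/ and /t/) is in the target of rule 2 but the environment (before a nasal consonant) is not met → [u].
/t/ (between /u/ and /u/) is in the target of rule 4 but the environment (immediately before a stressed vowel) is not met → [t].
/u/ (between /t/ and /p/): rule 2 targets it, but not before a nasal consonant → unchanged [u].
/p/ (between /u/ and /o/): rule 4 targets it, but not immediately before a stressed vowel → unchanged [p].
/o/ — between /p/ and /s/; rule 2 does not apply here → [o].
/s/ (word-final) is in the target of rule 1 but the environment (between two vowels) is not met → [s].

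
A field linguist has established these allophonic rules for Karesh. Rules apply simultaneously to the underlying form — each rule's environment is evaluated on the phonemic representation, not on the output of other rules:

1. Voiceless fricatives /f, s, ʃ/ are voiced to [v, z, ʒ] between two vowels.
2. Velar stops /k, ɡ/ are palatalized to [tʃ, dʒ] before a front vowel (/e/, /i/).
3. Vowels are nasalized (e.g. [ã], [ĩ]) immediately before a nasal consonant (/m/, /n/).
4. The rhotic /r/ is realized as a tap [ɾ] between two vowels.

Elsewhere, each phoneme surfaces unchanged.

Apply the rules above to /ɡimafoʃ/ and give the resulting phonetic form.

[dʒĩmavoʃ]

/ɡ/ (word-initial): before a front vowel, so rule 2 applies → [dʒ].
/i/ (between /ɡ/ and /m/): before a nasal consonant, so rule 3 applies → [ĩ].
/m/ (between /i/ and /a/) is unaffected → [m].
/a/ — between /m/ and /f/; rule 3 does not apply here → [a].
/f/ meets the environment for rule 1 (between two vowels) → [v].
/o/ (between /f/ and /ʃ/) fails the environment for rule 3, so it stays [o].
/ʃ/ (word-final) fails the environment for rule 1, so it stays [ʃ].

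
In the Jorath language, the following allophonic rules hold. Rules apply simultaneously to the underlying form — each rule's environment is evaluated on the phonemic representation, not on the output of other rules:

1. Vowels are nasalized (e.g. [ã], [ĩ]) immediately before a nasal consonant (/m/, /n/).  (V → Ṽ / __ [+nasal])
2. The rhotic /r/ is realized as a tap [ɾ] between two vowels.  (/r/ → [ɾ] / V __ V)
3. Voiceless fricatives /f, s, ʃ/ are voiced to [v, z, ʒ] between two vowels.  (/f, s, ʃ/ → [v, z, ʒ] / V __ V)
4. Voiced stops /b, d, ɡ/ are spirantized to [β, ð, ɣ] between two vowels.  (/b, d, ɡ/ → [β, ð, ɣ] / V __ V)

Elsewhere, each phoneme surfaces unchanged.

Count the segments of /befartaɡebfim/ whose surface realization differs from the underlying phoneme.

Segments that undergo a rule: /f/ → [v] (rule 3); /ɡ/ → [ɣ] (rule 4); /i/ → [ĩ] (rule 1).
All other segments surface unchanged.

3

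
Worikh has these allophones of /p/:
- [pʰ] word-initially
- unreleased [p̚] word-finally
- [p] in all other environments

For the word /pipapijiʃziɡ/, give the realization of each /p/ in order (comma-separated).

Occurrence 1 (position 1): word-initially → [pʰ].
Occurrence 2 (position 3): no conditioning environment matches → elsewhere allophone [p].
Occurrence 3 (position 5): no conditioning environment matches → elsewhere allophone [p].

[pʰ], [p], [p]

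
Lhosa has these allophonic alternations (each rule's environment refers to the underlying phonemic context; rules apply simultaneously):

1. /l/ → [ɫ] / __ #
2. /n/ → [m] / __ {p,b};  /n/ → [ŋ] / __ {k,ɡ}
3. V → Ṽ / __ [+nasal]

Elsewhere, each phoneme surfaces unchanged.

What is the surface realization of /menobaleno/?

[mẽnobalẽno]

/m/ (word-initial) is unaffected → [m].
/e/ meets the environment for rule 3 (before a nasal consonant) → [ẽ].
/n/ (between /e/ and /o/) fails the environment for rule 2, so it stays [n].
/o/ (between /n/ and /b/): rule 3 targets it, but not before a nasal consonant → unchanged [o].
/b/ — not in any rule's target class → [b].
/a/ (between /b/ and /l/) is in the target of rule 3 but the environment (before a nasal consonant) is not met → [a].
/l/ (between /a/ and /e/) is in the target of rule 1 but the environment (word-finally) is not met → [l].
/e/ (between /l/ and /n/) occurs before a nasal consonant → [ẽ] by rule 3.
/n/ (between /e/ and /o/) fails the environment for rule 2, so it stays [n].
/o/ (word-final) fails the environment for rule 3, so it stays [o].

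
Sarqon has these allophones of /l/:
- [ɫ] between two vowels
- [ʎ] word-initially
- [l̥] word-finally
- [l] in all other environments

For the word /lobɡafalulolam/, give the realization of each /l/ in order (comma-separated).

[ʎ], [ɫ], [ɫ], [ɫ]

Occurrence 1 (position 1): word-initially → [ʎ].
Occurrence 2 (position 8): between two vowels → [ɫ].
Occurrence 3 (position 10): between two vowels → [ɫ].
Occurrence 4 (position 12): between two vowels → [ɫ].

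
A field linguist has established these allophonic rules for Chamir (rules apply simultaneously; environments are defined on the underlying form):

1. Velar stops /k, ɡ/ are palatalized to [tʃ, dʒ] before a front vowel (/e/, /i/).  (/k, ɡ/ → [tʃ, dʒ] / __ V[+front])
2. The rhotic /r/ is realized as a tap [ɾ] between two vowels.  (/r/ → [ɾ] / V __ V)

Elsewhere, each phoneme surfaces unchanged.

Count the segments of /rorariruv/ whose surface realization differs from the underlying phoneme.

3

Segments that undergo a rule: /r/ → [ɾ] (rule 2); /r/ → [ɾ] (rule 2); /r/ → [ɾ] (rule 2).
All other segments surface unchanged.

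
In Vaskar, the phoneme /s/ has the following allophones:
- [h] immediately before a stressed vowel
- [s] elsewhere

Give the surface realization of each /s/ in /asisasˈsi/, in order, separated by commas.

Occurrence 1 (position 2): no conditioning environment matches → elsewhere allophone [s].
Occurrence 2 (position 4): no conditioning environment matches → elsewhere allophone [s].
Occurrence 3 (position 6): no conditioning environment matches → elsewhere allophone [s].
Occurrence 4 (position 7): immediately before a stressed vowel → [h].

[s], [s], [s], [h]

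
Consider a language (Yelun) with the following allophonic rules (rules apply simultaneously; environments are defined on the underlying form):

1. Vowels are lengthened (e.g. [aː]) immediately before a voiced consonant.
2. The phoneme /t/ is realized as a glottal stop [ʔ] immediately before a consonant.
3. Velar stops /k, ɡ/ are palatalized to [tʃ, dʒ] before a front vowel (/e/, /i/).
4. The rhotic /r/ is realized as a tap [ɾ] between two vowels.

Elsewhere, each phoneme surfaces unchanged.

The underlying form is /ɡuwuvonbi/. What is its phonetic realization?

/ɡ/ (word-initial) is in the target of rule 3 but the environment (before a front vowel) is not met → [ɡ].
/u/ — between /ɡ/ and /w/, before a voiced consonant — surfaces as [uː] (rule 1).
/w/ (between /u/ and /u/): no rule targets it → [w].
/u/ (between /w/ and /v/) occurs before a voiced consonant → [uː] by rule 1.
/v/ — not in any rule's target class → [v].
/o/ meets the environment for rule 1 (before a voiced consonant) → [oː].
/n/ (between /o/ and /b/) is unaffected → [n].
/b/ — not in any rule's target class → [b].
/i/ (word-final) is in the target of rule 1 but the environment (before a voiced consonant) is not met → [i].

[ɡuːwuːvoːnbi]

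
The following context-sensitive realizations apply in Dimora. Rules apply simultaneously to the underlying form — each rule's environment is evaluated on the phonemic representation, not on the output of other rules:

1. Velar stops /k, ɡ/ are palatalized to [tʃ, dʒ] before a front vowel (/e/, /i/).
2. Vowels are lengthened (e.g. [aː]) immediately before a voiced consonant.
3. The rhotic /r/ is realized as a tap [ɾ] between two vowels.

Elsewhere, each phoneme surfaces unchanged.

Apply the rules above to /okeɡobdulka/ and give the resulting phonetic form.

/o/ — word-initial; rule 2 does not apply here → [o].
/k/ — between /o/ and /e/, before a front vowel — surfaces as [tʃ] (rule 1).
/e/ (between /k/ and /ɡ/): before a voiced consonant, so rule 2 applies → [eː].
/ɡ/ (between /e/ and /o/) is in the target of rule 1 but the environment (before a front vowel) is not met → [ɡ].
/o/ (between /ɡ/ and /b/): before a voiced consonant, so rule 2 applies → [oː].
/u/ (between /d/ and /l/): before a voiced consonant, so rule 2 applies → [uː].
/k/ — between /l/ and /a/; rule 1 does not apply here → [k].
/a/ (word-final) is in the target of rule 2 but the environment (before a voiced consonant) is not met → [a].

[otʃeːɡoːbduːlka]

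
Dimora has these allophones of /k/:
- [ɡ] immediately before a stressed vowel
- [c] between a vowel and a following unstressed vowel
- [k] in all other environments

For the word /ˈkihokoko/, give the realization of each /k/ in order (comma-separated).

[ɡ], [c], [c]

Occurrence 1 (position 1): immediately before a stressed vowel → [ɡ].
Occurrence 2 (position 5): between a vowel and a following unstressed vowel → [c].
Occurrence 3 (position 7): between a vowel and a following unstressed vowel → [c].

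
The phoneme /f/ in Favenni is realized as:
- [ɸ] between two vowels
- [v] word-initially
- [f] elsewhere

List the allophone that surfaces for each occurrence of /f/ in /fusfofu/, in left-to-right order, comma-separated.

[v], [f], [ɸ]

Occurrence 1 (position 1): word-initially → [v].
Occurrence 2 (position 4): no conditioning environment matches → elsewhere allophone [f].
Occurrence 3 (position 6): between two vowels → [ɸ].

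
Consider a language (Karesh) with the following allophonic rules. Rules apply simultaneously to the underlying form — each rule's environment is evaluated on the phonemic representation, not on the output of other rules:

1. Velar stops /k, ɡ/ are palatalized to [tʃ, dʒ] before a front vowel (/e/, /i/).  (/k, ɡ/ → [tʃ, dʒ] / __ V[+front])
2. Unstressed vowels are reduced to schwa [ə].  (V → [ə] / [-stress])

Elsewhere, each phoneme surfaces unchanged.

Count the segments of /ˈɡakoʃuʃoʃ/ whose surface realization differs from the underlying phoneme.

Segments that undergo a rule: /o/ → [ə] (rule 2); /u/ → [ə] (rule 2); /o/ → [ə] (rule 2).
All other segments surface unchanged.

3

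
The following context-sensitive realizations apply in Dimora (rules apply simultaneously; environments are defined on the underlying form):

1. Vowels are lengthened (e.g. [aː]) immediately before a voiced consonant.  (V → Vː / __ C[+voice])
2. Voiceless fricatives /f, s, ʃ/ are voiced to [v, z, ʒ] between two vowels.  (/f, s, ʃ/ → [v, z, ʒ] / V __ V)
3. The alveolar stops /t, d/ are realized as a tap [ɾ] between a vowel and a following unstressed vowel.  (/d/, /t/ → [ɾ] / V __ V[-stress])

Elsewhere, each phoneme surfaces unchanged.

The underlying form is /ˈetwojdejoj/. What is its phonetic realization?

[ˈetwoːjdeːjoːj]

/e/ (word-initial): rule 1 targets it, but not before a voiced consonant → unchanged [e].
/t/ (between /e/ and /w/) is in the target of rule 3 but the environment (between a vowel and a following unstressed vowel) is not met → [t].
/w/ — not in any rule's target class → [w].
/o/ (between /w/ and /j/) occurs before a voiced consonant → [oː] by rule 1.
/j/ stays [j].
/d/ (between /j/ and /e/) is in the target of rule 3 but the environment (between a vowel and a following unstressed vowel) is not met → [d].
/e/ — between /d/ and /j/, before a voiced consonant — surfaces as [eː] (rule 1).
/j/ — not in any rule's target class → [j].
/o/ (between /j/ and /j/): before a voiced consonant, so rule 1 applies → [oː].
/j/ (word-final): no rule targets it → [j].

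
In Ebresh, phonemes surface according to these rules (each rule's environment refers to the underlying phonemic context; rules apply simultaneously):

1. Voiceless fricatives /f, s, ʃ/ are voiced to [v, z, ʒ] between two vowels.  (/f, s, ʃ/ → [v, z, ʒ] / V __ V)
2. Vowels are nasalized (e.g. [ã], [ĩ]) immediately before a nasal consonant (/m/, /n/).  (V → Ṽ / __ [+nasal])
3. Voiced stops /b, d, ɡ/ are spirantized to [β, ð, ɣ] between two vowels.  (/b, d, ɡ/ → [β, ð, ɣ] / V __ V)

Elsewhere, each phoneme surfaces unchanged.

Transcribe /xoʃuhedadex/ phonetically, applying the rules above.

[xoʒuheðaðex]

/x/ (word-initial) is unaffected → [x].
/o/ (between /x/ and /ʃ/) is in the target of rule 2 but the environment (before a nasal consonant) is not met → [o].
Rule 1 applies to /ʃ/ (between /o/ and /u/: between two vowels) → [ʒ].
/u/ (between /ʃ/ and /h/) is in the target of rule 2 but the environment (before a nasal consonant) is not met → [u].
/h/ stays [h].
/e/ (between /h/ and /d/) fails the environment for rule 2, so it stays [e].
/d/ — between /e/ and /a/, between two vowels — surfaces as [ð] (rule 3).
/a/ (between /d/ and /d/): rule 2 targets it, but not before a nasal consonant → unchanged [a].
/d/ (between /a/ and /e/) occurs between two vowels → [ð] by rule 3.
/e/ (between /d/ and /x/) is in the target of rule 2 but the environment (before a nasal consonant) is not met → [e].
/x/ stays [x].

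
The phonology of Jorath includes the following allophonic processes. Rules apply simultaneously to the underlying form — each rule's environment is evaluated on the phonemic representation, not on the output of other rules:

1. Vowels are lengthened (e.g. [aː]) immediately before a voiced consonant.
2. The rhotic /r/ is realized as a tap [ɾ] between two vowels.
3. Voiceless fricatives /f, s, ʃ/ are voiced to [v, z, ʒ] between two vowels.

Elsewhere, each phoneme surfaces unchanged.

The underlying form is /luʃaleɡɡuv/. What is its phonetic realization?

/u/ (between /l/ and /ʃ/) is in the target of rule 1 but the environment (before a voiced consonant) is not met → [u].
/ʃ/ — between /u/ and /a/, between two vowels — surfaces as [ʒ] (rule 3).
/a/ (between /ʃ/ and /l/): before a voiced consonant, so rule 1 applies → [aː].
/e/ (between /l/ and /ɡ/): before a voiced consonant, so rule 1 applies → [eː].
/u/ (between /ɡ/ and /v/) occurs before a voiced consonant → [uː] by rule 1.

[luʒaːleːɡɡuːv]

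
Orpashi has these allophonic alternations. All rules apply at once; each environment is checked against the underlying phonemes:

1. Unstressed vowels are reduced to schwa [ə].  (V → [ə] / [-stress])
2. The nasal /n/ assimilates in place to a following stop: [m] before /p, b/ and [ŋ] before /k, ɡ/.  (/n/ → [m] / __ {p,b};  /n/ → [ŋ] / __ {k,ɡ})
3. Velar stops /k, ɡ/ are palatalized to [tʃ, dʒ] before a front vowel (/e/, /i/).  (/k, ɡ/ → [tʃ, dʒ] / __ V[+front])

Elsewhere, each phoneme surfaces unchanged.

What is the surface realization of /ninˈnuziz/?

[nənˈnuzəz]

/n/ (word-initial) is in the target of rule 2 but the environment (before a labial or velar stop) is not met → [n].
Rule 1 applies to /i/ (between /n/ and /n/: in an unstressed syllable) → [ə].
/n/ — between /i/ and /n/; rule 2 does not apply here → [n].
/n/ (between /n/ and /u/) is in the target of rule 2 but the environment (before a labial or velar stop) is not met → [n].
/u/ (between /n/ and /z/) is in the target of rule 1 but the environment (in an unstressed syllable) is not met → [u].
/z/ (between /u/ and /i/) is unaffected → [z].
/i/ — between /z/ and /z/, in an unstressed syllable — surfaces as [ə] (rule 1).
/z/ (word-final): no rule targets it → [z].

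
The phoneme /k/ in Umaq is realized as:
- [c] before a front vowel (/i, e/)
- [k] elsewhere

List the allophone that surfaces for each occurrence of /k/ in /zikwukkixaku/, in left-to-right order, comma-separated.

Occurrence 1 (position 3): no conditioning environment matches → elsewhere allophone [k].
Occurrence 2 (position 6): no conditioning environment matches → elsewhere allophone [k].
Occurrence 3 (position 7): before a front vowel → [c].
Occurrence 4 (position 11): no conditioning environment matches → elsewhere allophone [k].

[k], [k], [c], [k]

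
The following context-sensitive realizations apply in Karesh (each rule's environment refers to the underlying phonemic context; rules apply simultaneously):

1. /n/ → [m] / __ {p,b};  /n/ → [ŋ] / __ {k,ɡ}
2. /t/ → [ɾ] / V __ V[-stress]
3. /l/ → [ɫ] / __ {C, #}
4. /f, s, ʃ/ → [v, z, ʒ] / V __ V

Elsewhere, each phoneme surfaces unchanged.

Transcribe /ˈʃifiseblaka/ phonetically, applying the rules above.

[ˈʃivizeblaka]

/ʃ/ (word-initial): rule 4 targets it, but not between two vowels → unchanged [ʃ].
/i/ — not in any rule's target class → [i].
/f/ — between /i/ and /i/, between two vowels — surfaces as [v] (rule 4).
/i/ stays [i].
/s/ — between /i/ and /e/, between two vowels — surfaces as [z] (rule 4).
/e/ stays [e].
/b/ (between /e/ and /l/): no rule targets it → [b].
/l/ (between /b/ and /a/): rule 3 targets it, but not word-finally or immediately before a consonant → unchanged [l].
/a/ (between /l/ and /k/) is unaffected → [a].
/k/ (between /a/ and /a/): no rule targets it → [k].
/a/ (word-final): no rule targets it → [a].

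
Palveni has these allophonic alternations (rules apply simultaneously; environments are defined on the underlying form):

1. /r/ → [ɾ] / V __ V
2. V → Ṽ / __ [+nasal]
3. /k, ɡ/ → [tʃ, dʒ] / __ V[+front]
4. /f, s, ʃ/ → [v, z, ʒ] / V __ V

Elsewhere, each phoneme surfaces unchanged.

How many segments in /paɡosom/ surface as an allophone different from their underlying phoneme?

Segments that undergo a rule: /s/ → [z] (rule 4); /o/ → [õ] (rule 2).
All other segments surface unchanged.

2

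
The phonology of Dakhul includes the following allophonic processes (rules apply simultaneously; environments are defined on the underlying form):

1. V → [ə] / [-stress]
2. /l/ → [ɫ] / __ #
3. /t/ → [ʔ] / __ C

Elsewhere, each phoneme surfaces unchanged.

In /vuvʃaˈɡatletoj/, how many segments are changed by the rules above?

5

Segments that undergo a rule: /u/ → [ə] (rule 1); /a/ → [ə] (rule 1); /t/ → [ʔ] (rule 3); /e/ → [ə] (rule 1); /o/ → [ə] (rule 1).
All other segments surface unchanged.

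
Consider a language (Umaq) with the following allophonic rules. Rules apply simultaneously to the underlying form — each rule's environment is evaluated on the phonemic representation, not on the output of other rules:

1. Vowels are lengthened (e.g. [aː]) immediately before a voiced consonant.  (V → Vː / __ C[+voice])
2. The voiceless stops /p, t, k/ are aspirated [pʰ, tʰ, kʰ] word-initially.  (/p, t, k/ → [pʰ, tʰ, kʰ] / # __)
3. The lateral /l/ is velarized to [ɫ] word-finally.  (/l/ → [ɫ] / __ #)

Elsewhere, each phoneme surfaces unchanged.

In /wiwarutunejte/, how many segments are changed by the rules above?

Segments that undergo a rule: /i/ → [iː] (rule 1); /a/ → [aː] (rule 1); /u/ → [uː] (rule 1); /e/ → [eː] (rule 1).
All other segments surface unchanged.

4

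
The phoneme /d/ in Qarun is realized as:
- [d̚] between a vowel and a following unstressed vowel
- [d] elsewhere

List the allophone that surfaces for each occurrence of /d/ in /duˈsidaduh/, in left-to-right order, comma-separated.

Occurrence 1 (position 1): no conditioning environment matches → elsewhere allophone [d].
Occurrence 2 (position 5): between a vowel and a following unstressed vowel → [d̚].
Occurrence 3 (position 7): between a vowel and a following unstressed vowel → [d̚].

[d], [d̚], [d̚]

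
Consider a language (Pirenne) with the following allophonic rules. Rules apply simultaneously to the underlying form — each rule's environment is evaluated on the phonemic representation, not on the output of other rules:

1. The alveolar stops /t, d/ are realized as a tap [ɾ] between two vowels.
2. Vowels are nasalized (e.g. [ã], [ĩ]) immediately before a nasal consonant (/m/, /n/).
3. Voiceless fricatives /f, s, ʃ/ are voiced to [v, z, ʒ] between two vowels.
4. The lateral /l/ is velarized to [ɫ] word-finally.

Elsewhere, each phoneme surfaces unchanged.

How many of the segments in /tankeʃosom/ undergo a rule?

Segments that undergo a rule: /a/ → [ã] (rule 2); /ʃ/ → [ʒ] (rule 3); /s/ → [z] (rule 3); /o/ → [õ] (rule 2).
All other segments surface unchanged.

4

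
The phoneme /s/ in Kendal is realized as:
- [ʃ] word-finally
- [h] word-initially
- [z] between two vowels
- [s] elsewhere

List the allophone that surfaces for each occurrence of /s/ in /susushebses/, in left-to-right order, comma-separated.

Occurrence 1 (position 1): word-initially → [h].
Occurrence 2 (position 3): between two vowels → [z].
Occurrence 3 (position 5): no conditioning environment matches → elsewhere allophone [s].
Occurrence 4 (position 9): no conditioning environment matches → elsewhere allophone [s].
Occurrence 5 (position 11): word-finally → [ʃ].

[h], [z], [s], [s], [ʃ]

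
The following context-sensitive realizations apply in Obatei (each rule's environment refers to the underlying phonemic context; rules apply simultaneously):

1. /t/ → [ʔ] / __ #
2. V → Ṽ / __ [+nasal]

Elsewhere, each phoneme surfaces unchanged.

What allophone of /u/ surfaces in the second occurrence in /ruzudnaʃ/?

/u/ — between /z/ and /d/; rule 2 does not apply here → [u].

[u]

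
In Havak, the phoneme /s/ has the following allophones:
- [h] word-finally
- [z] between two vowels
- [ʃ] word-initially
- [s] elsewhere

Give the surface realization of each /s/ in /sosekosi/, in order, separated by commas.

[ʃ], [z], [z]

Occurrence 1 (position 1): word-initially → [ʃ].
Occurrence 2 (position 3): between two vowels → [z].
Occurrence 3 (position 7): between two vowels → [z].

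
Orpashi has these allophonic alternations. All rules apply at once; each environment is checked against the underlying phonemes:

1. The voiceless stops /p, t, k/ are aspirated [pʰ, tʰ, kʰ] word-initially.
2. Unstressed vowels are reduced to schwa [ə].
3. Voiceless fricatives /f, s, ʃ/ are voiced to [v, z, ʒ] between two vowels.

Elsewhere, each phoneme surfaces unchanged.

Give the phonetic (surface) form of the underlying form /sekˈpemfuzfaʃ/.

[səkˈpemfəzfəʃ]

/s/ — word-initial; rule 3 does not apply here → [s].
/e/ — between /s/ and /k/, in an unstressed syllable — surfaces as [ə] (rule 2).
/k/ (between /e/ and /p/) fails the environment for rule 1, so it stays [k].
/p/ (between /k/ and /e/) is in the target of rule 1 but the environment (word-initially) is not met → [p].
/e/ (between /p/ and /m/) is in the target of rule 2 but the environment (in an unstressed syllable) is not met → [e].
/m/ stays [m].
/f/ (between /m/ and /u/): rule 3 targets it, but not between two vowels → unchanged [f].
/u/ (between /f/ and /z/) occurs in an unstressed syllable → [ə] by rule 2.
/z/ — not in any rule's target class → [z].
/f/ (between /z/ and /a/) fails the environment for rule 3, so it stays [f].
/a/ — between /f/ and /ʃ/, in an unstressed syllable — surfaces as [ə] (rule 2).
/ʃ/ (word-final): rule 3 targets it, but not between two vowels → unchanged [ʃ].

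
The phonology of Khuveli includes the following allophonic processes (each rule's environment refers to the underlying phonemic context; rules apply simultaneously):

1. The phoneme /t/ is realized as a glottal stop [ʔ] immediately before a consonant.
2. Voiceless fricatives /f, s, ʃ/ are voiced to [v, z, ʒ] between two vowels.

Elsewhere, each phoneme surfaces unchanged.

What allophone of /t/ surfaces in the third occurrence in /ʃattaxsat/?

[t]

/t/ (word-final): rule 1 targets it, but not immediately before a consonant → unchanged [t].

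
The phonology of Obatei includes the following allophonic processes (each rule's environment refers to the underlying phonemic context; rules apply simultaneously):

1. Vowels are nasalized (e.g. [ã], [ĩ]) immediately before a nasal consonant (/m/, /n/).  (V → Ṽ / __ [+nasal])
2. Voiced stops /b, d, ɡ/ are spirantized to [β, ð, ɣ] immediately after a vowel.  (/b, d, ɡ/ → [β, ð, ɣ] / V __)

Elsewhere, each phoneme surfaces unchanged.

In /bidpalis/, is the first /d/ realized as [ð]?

/d/ (between /i/ and /p/): immediately after a vowel, so rule 2 applies → [ð].
The actual realization is [ð], which matches [ð].

Yes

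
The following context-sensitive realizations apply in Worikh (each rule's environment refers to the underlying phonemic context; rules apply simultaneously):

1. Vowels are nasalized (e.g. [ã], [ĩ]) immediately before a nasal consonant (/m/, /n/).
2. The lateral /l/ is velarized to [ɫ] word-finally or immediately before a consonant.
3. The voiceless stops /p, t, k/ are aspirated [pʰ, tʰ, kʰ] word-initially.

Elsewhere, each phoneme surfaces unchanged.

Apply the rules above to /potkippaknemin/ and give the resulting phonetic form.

/p/ meets the environment for rule 3 (word-initially) → [pʰ].
/o/ (between /p/ and /t/): rule 1 targets it, but not before a nasal consonant → unchanged [o].
/t/ (between /o/ and /k/): rule 3 targets it, but not word-initially → unchanged [t].
/k/ (between /t/ and /i/) is in the target of rule 3 but the environment (word-initially) is not met → [k].
/i/ (between /k/ and /p/) fails the environment for rule 1, so it stays [i].
/p/ (between /i/ and /p/): rule 3 targets it, but not word-initially → unchanged [p].
/p/ (between /p/ and /a/) fails the environment for rule 3, so it stays [p].
/a/ — between /p/ and /k/; rule 1 does not apply here → [a].
/k/ (between /a/ and /n/) is in the target of rule 3 but the environment (word-initially) is not met → [k].
/e/ — between /n/ and /m/, before a nasal consonant — surfaces as [ẽ] (rule 1).
/i/ meets the environment for rule 1 (before a nasal consonant) → [ĩ].

[pʰotkippaknẽmĩn]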